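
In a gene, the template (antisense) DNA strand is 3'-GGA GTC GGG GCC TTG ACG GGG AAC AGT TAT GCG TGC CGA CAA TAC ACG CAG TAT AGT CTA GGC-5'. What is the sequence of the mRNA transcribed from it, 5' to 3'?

5'-CCUCAGCCCCGGAACUGCCCCUUGUCAAUACGCACGGCUGUUAUGUGCGUCAUAUCAGAUCCG-3'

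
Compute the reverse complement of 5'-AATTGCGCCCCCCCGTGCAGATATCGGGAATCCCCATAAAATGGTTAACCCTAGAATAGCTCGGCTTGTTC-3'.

5'-GAACAAGCCGAGCTATTCTAGGGTTAACCATTTTATGGGGATTCCCGATATCTGCACGGGGGGGCGCAATT-3'

Reading the sequence 3'→5' and pairing each base (A↔T, G↔C) gives the reverse complement directly.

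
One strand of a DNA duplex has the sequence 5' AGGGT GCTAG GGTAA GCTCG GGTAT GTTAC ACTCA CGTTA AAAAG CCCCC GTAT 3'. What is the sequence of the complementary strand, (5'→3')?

5′-ATACGGGGGCTTTTTAACGTGAGTGTAACATACCCGAGCTTACCCTAGCACCCT-3′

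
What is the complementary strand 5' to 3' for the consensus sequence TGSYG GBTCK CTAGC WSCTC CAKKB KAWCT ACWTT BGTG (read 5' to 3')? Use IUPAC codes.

5'-CACVAAWGTAGWTMVMMTGGAGSWGCTAGMGAVCCRSCA-3'

Standard pairs A↔T, G↔C; ambiguity codes pair Y↔R, K↔M, W↔W, S↔S, B↔V. Complement (ACSRCCVAGMGATCGWSGAGGTMMVMTWGATGWAAVCAC), then reverse for 5'→3'.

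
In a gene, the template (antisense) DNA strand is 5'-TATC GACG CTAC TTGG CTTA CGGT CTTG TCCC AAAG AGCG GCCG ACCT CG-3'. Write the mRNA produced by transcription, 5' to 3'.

5′-CGAGGUCGGCCGCUCUUUGGGACAAGACCGUAAGCCAAGUAGCGUCGAUA-3′

RNA polymerase reads the template 3'→5' and synthesizes mRNA 5'→3' by base-pairing (A→U, T→A, G↔C). The complement of the template is ATAGCTGCGATGAACCGAATGCCAGAACAGGGTTTCTCGCCGGCTGGAGC; antiparallel, so 5'→3' the coding strand is CGAGGTCGGCCGCTCTTTGGGACAAGACCGTAAGCCAAGTAGCGTCGATA. Replace T with U for the mRNA.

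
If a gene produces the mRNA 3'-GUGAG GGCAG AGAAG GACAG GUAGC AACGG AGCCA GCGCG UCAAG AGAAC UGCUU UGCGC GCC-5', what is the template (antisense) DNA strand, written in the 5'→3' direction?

5'-CACTCCCGTCTCTTCCTGTCCATCGTTGCCTCGGTCGCGCAGTTCTCTTGACGAAACGCGCGG-3'

Written 5'→3' the mRNA is CCGCGCGUUUCGUCAAGAGAACUGCGCGACCGAGGCAACGAUGGACAGGAAGAGACGGGAGUG, so the coding DNA strand is CCGCGCGTTTCGTCAAGAGAACTGCGCGACCGAGGCAACGATGGACAGGAAGAGACGGGAGTG. The template is its reverse complement.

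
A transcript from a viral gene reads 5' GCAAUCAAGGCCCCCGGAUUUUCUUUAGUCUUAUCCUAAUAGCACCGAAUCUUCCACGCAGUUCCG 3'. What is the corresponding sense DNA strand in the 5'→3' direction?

5'-GCAATCAAGGCCCCCGGATTTTCTTTAGTCTTATCCTAATAGCACCGAATCTTCCACGCAGTTCCG-3'

The coding DNA strand has the same 5'→3' sequence as the mRNA with U replaced by T.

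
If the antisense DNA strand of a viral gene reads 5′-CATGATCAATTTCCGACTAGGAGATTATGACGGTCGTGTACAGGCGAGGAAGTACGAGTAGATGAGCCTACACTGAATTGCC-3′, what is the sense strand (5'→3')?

5'-GGCAATTCAGTGTAGGCTCATCTACTCGTACTTCCTCGCCTGTACACGACCGTCATAATCTCCTAGTCGGAAATTGATCATG-3'

The coding strand is complementary and antiparallel to the template: take the complement (A↔T, G↔C) and reverse.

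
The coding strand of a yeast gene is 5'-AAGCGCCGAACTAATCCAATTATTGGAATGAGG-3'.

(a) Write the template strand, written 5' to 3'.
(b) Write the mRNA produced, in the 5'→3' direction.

(a) 5'-CCTCATTCCAATAATTGGATTAGTTCGGCGCTT-3'
(b) 5′-AAGCGCCGAACUAAUCCAAUUAUUGGAAUGAGG-3′

(a) The template strand is the reverse complement of the coding strand: complement TTCGCGGCTTGATTAGGTTAATAACCTTACTCC, then reverse.
(b) mRNA matches the coding strand with T→U.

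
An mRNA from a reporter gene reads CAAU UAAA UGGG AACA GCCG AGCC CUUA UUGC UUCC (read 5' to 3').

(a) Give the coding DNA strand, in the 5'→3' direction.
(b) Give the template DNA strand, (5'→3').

(a) The coding strand matches the mRNA with U→T.
(b) The template strand is the reverse complement of the coding strand.

(a) 5'-CAATTAAATGGGAACAGCCGAGCCCTTATTGCTTCC-3'
(b) 5'-GGAAGCAATAAGGGCTCGGCTGTTCCCATTTAATTG-3'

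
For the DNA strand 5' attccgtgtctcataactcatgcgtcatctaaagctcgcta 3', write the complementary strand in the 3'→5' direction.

3'-TAAGGCACAGAGTATTGAGTACGCAGTAGATTTCGAGCGAT-5'

Base-pairing A↔T, G↔C gives the complement. The complementary strand is antiparallel, so paired with a 5'→3' strand it runs 3'→5'.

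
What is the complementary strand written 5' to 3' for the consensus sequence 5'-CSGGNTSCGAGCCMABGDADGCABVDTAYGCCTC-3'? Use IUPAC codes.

5'-GAGGCRTAHBVTGCHTHCVTKGGCTCGSANCCSG-3'

Standard pairs A↔T, G↔C; ambiguity codes pair Y↔R, M↔K, S↔S, B↔V, D↔H, N↔N. Complement (GSCCNASGCTCGGKTVCHTHCGTVBHATRCGGAG), then reverse for 5'→3'.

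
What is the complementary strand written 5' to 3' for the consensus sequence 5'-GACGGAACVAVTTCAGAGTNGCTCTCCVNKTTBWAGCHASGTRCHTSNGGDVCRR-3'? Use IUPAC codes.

Standard pairs A↔T, G↔C; ambiguity codes pair R↔Y, K↔M, W↔W, S↔S, B↔V, D↔H, N↔N. Complement (CTGCCTTGBTBAAGTCTCANCGAGAGGBNMAAVWTCGDTSCAYGDASNCCHBGYY), then reverse for 5'→3'.

5'-YYGBHCCNSADGYACSTDGCTWVAAMNBGGAGAGCNACTCTGAABTBGTTCCGTC-3'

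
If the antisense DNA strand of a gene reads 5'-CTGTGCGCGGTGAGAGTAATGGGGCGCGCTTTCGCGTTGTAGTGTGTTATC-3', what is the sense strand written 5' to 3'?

The coding strand is complementary and antiparallel to the template: take the complement (A↔T, G↔C) and reverse.

5′-GATAACACACTACAACGCGAAAGCGCGCCCCATTACTCTCACCGCGCACAG-3′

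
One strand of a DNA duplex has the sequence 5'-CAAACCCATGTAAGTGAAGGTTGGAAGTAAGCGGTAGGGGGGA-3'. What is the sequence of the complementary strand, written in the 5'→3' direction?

The complement of CAAACCCATGTAAGTGAAGGTTGGAAGTAAGCGGTAGGGGGGA is GTTTGGGTACATTCACTTCCAACCTTCATTCGCCATCCCCCCT (A↔T, G↔C). DNA strands are antiparallel, so the complementary strand runs 3'→5'; reversing gives the 5'→3' form.

5'-TCCCCCCTACCGCTTACTTCCAACCTTCACTTACATGGGTTTG-3'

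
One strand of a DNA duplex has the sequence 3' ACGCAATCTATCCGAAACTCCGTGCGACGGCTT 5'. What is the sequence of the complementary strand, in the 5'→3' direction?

5'-TGCGTTAGATAGGCTTTGAGGCACGCTGCCGAA-3'

The strand is given 3'→5', so its complement runs 5'→3' in the same left-to-right order: pair each base A↔T, G↔C.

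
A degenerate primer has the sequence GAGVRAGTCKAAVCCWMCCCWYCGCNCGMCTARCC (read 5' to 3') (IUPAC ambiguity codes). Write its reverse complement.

5'-GGYTAGKCGNGCGRWGGGKWGGBTTMGACTYBCTC-3'

Standard pairs A↔T, G↔C; ambiguity codes pair R↔Y, M↔K, W↔W, V↔B, N↔N. Complement (CTCBYTCAGMTTBGGWKGGGWRGCGNGCKGATYGG), then reverse for 5'→3'.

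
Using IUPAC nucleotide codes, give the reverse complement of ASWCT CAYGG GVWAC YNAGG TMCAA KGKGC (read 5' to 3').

5'-GCMCMTTGKACCTNRGTWBCCCRTGAGWST-3'

Standard pairs A↔T, G↔C; ambiguity codes pair Y↔R, M↔K, W↔W, S↔S, V↔B, N↔N. Complement (TSWGAGTRCCCBWTGRNTCCAKGTTMCMCG), then reverse for 5'→3'.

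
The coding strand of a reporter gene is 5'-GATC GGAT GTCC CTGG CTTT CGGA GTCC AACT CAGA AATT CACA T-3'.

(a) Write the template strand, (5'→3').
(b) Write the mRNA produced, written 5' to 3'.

(a) 5'-ATGTGAATTTCTGAGTTGGACTCCGAAAGCCAGGGACATCCGATC-3'
(b) 5'-GAUCGGAUGUCCCUGGCUUUCGGAGUCCAACUCAGAAAUUCACAU-3'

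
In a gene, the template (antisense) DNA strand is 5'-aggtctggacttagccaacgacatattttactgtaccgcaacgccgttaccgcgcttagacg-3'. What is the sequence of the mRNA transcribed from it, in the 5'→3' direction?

5'-CGUCUAAGCGCGGUAACGGCGUUGCGGUACAGUAAAAUAUGUCGUUGGCUAAGUCCAGACCU-3'

The mRNA has the sequence of the coding strand (reverse complement of the template) with T→U. Reverse complement of AGGTCTGGACTTAGCCAACGACATATTTTACTGTACCGCAACGCCGTTACCGCGCTTAGACG is CGTCTAAGCGCGGTAACGGCGTTGCGGTACAGTAAAATATGTCGTTGGCTAAGTCCAGACCT; then T→U.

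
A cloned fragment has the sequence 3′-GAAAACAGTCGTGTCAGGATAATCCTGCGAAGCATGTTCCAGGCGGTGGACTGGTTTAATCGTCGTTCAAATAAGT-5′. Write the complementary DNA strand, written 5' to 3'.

5'-CTTTTGTCAGCACAGTCCTATTAGGACGCTTCGTACAAGGTCCGCCACCTGACCAAATTAGCAGCAAGTTTATTCA-3'

The strand is given 3'→5', so its complement runs 5'→3' in the same left-to-right order: pair each base A↔T, G↔C.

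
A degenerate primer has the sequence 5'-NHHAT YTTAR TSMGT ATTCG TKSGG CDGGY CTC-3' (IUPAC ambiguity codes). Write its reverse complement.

5′-GAGRCCHGCCSMACGAATACKSAYTAARATDDN-3′

Standard pairs A↔T, G↔C; ambiguity codes pair R↔Y, M↔K, S↔S, D↔H, N↔N. Complement (NDDTARAATYASKCATAAGCAMSCCGHCCRGAG), then reverse for 5'→3'.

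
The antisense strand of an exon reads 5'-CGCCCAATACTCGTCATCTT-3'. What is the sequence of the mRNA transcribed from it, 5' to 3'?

5'-AAGAUGACGAGUAUUGGGCG-3'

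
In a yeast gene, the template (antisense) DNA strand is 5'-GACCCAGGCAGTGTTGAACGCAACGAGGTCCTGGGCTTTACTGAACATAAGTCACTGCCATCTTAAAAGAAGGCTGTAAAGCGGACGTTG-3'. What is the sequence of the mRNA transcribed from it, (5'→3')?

RNA polymerase reads the template 3'→5' and synthesizes mRNA 5'→3' by base-pairing (A→U, T→A, G↔C). The complement of the template is CTGGGTCCGTCACAACTTGCGTTGCTCCAGGACCCGAAATGACTTGTATTCAGTGACGGTAGAATTTTCTTCCGACATTTCGCCTGCAAC; antiparallel, so 5'→3' the coding strand is CAACGTCCGCTTTACAGCCTTCTTTTAAGATGGCAGTGACTTATGTTCAGTAAAGCCCAGGACCTCGTTGCGTTCAACACTGCCTGGGTC. Replace T with U for the mRNA.

5'-CAACGUCCGCUUUACAGCCUUCUUUUAAGAUGGCAGUGACUUAUGUUCAGUAAAGCCCAGGACCUCGUUGCGUUCAACACUGCCUGGGUC-3'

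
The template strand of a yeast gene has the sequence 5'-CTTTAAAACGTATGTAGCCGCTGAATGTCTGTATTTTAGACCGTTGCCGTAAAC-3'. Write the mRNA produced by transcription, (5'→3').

5′-GUUUACGGCAACGGUCUAAAAUACAGACAUUCAGCGGCUACAUACGUUUUAAAG-3′

The mRNA has the sequence of the coding strand (reverse complement of the template) with T→U. Reverse complement of CTTTAAAACGTATGTAGCCGCTGAATGTCTGTATTTTAGACCGTTGCCGTAAAC is GTTTACGGCAACGGTCTAAAATACAGACATTCAGCGGCTACATACGTTTTAAAG; then T→U.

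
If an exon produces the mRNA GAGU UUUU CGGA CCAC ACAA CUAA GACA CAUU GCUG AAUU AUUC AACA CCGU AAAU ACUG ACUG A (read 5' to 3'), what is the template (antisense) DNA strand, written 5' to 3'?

5'-TCAGTCAGTATTTACGGTGTTGAATAATTCAGCAATGTGTCTTAGTTGTGTGGTCCGAAAAACTC-3'

Replace U with T to get the coding DNA strand: GAGTTTTTCGGACCACACAACTAAGACACATTGCTGAATTATTCAACACCGTAAATACTGACTGA. The template strand is its reverse complement (complement CTCAAAAAGCCTGGTGTGTTGATTCTGTGTAACGACTTAATAAGTTGTGGCATTTATGACTGACT, then reverse).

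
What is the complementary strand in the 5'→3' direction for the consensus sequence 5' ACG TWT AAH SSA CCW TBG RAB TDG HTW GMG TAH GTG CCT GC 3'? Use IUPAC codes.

Standard pairs A↔T, G↔C; ambiguity codes pair R↔Y, M↔K, W↔W, S↔S, B↔V, D↔H. Complement (TGCAWATTDSSTGGWAVCYTVAHCDAWCKCATDCACGGACG), then reverse for 5'→3'.

5'-GCAGGCACDTACKCWADCHAVTYCVAWGGTSSDTTAWACGT-3'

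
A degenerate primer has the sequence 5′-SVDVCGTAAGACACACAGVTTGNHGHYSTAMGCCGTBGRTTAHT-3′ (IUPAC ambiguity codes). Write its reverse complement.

Standard pairs A↔T, G↔C; ambiguity codes pair R↔Y, M↔K, S↔S, B↔V, D↔H, N↔N. Complement (SBHBGCATTCTGTGTGTCBAACNDCDRSATKCGGCAVCYAATDA), then reverse for 5'→3'.

5'-ADTAAYCVACGGCKTASRDCDNCAABCTGTGTGTCTTACGBHBS-3'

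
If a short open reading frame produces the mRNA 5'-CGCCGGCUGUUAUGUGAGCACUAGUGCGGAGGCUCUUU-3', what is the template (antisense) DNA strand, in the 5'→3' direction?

5′-AAAGAGCCTCCGCACTAGTGCTCACATAACAGCCGGCG-3′

Replace U with T to get the coding DNA strand: CGCCGGCTGTTATGTGAGCACTAGTGCGGAGGCTCTTT. The template strand is its reverse complement (complement GCGGCCGACAATACACTCGTGATCACGCCTCCGAGAAA, then reverse).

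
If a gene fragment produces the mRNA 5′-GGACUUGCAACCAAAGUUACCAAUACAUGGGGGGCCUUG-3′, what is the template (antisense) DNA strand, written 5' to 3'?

5′-CAAGGCCCCCCATGTATTGGTAACTTTGGTTGCAAGTCC-3′

Replace U with T to get the coding DNA strand: GGACTTGCAACCAAAGTTACCAATACATGGGGGGCCTTG. The template strand is its reverse complement (complement CCTGAACGTTGGTTTCAATGGTTATGTACCCCCCGGAAC, then reverse).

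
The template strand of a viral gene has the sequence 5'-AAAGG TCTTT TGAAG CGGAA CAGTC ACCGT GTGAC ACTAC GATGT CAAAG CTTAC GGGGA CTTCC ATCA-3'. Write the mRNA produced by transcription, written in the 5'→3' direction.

RNA polymerase reads the template 3'→5' and synthesizes mRNA 5'→3' by base-pairing (A→U, T→A, G↔C). The complement of the template is TTTCCAGAAAACTTCGCCTTGTCAGTGGCACACTGTGATGCTACAGTTTCGAATGCCCCTGAAGGTAGT; antiparallel, so 5'→3' the coding strand is TGATGGAAGTCCCCGTAAGCTTTGACATCGTAGTGTCACACGGTGACTGTTCCGCTTCAAAAGACCTTT. Replace T with U for the mRNA.

5'-UGAUGGAAGUCCCCGUAAGCUUUGACAUCGUAGUGUCACACGGUGACUGUUCCGCUUCAAAAGACCUUU-3'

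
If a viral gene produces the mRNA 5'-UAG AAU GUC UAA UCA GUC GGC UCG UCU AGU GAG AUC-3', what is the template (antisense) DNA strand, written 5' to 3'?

5'-GATCTCACTAGACGAGCCGACTGATTAGACATTCTA-3'

Replace U with T to get the coding DNA strand: TAGAATGTCTAATCAGTCGGCTCGTCTAGTGAGATC. The template strand is its reverse complement (complement ATCTTACAGATTAGTCAGCCGAGCAGATCACTCTAG, then reverse).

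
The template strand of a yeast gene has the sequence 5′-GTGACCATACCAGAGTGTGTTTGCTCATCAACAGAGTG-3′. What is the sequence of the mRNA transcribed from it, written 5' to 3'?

The mRNA has the sequence of the coding strand (reverse complement of the template) with T→U. Reverse complement of GTGACCATACCAGAGTGTGTTTGCTCATCAACAGAGTG is CACTCTGTTGATGAGCAAACACACTCTGGTATGGTCAC; then T→U.

5'-CACUCUGUUGAUGAGCAAACACACUCUGGUAUGGUCAC-3'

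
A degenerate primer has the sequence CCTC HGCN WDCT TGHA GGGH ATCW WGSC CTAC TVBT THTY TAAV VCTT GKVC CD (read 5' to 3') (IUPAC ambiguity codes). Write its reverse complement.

5'-HGGBMCAAGBBTTARADAAVBAGTAGGSCWWGATDCCCTDCAAGHWNGCDGAGG-3'

Standard pairs A↔T, G↔C; ambiguity codes pair Y↔R, K↔M, W↔W, S↔S, B↔V, D↔H, N↔N. Complement (GGAGDCGNWHGAACDTCCCDTAGWWCSGGATGABVAADARATTBBGAACMBGGH), then reverse for 5'→3'.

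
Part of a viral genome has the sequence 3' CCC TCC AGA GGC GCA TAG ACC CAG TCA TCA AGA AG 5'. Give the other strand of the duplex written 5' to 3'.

5'-GGGAGGTCTCCGCGTATCTGGGTCAGTAGTTCTTC-3'

The strand is given 3'→5', so its complement runs 5'→3' in the same left-to-right order: pair each base A↔T, G↔C.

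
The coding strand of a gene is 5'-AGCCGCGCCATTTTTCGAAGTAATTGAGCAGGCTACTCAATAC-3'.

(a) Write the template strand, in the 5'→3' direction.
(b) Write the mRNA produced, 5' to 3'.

(a) The template strand is the reverse complement of the coding strand: complement TCGGCGCGGTAAAAAGCTTCATTAACTCGTCCGATGAGTTATG, then reverse.
(b) mRNA matches the coding strand with T→U.

(a) 5'-GTATTGAGTAGCCTGCTCAATTACTTCGAAAAATGGCGCGGCT-3'
(b) 5'-AGCCGCGCCAUUUUUCGAAGUAAUUGAGCAGGCUACUCAAUAC-3'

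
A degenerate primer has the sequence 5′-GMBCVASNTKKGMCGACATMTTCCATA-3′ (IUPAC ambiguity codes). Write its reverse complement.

Standard pairs A↔T, G↔C; ambiguity codes pair M↔K, S↔S, B↔V, N↔N. Complement (CKVGBTSNAMMCKGCTGTAKAAGGTAT), then reverse for 5'→3'.

5'-TATGGAAKATGTCGKCMMANSTBGVKC-3'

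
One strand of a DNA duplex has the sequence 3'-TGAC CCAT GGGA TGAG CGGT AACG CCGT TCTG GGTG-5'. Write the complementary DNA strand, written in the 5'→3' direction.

5'-ACTGGGTACCCTACTCGCCATTGCGGCAAGACCCAC-3'

The strand is given 3'→5', so its complement runs 5'→3' in the same left-to-right order: pair each base A↔T, G↔C.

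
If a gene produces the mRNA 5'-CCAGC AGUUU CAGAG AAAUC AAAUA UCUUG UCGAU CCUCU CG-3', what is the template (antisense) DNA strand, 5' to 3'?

Replace U with T to get the coding DNA strand: CCAGCAGTTTCAGAGAAATCAAATATCTTGTCGATCCTCTCG. The template strand is its reverse complement (complement GGTCGTCAAAGTCTCTTTAGTTTATAGAACAGCTAGGAGAGC, then reverse).

5'-CGAGAGGATCGACAAGATATTTGATTTCTCTGAAACTGCTGG-3'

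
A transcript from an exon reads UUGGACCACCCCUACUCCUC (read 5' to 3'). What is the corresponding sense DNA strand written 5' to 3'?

5'-TTGGACCACCCCTACTCCTC-3'

The coding DNA strand has the same 5'→3' sequence as the mRNA with U replaced by T.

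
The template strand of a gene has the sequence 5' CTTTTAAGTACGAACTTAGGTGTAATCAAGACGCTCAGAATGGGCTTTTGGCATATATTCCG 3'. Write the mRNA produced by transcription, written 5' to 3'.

The mRNA has the sequence of the coding strand (reverse complement of the template) with T→U. Reverse complement of CTTTTAAGTACGAACTTAGGTGTAATCAAGACGCTCAGAATGGGCTTTTGGCATATATTCCG is CGGAATATATGCCAAAAGCCCATTCTGAGCGTCTTGATTACACCTAAGTTCGTACTTAAAAG; then T→U.

5′-CGGAAUAUAUGCCAAAAGCCCAUUCUGAGCGUCUUGAUUACACCUAAGUUCGUACUUAAAAG-3′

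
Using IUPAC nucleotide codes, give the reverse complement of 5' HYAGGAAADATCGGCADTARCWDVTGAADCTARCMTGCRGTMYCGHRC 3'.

5′-GYDCGRKACYGCAKGYTAGHTTCABHWGYTAHTGCCGATHTTTCCTRD-3′

Standard pairs A↔T, G↔C; ambiguity codes pair R↔Y, M↔K, W↔W, D↔H, V↔B. Complement (DRTCCTTTHTAGCCGTHATYGWHBACTTHGATYGKACGYCAKRGCDYG), then reverse for 5'→3'.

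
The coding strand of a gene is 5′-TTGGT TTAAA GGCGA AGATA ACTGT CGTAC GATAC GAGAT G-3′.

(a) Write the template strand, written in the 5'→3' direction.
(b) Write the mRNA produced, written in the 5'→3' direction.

(a) 5'-CATCTCGTATCGTACGACAGTTATCTTCGCCTTTAAACCAA-3'
(b) 5'-UUGGUUUAAAGGCGAAGAUAACUGUCGUACGAUACGAGAUG-3'

(a) The template strand is the reverse complement of the coding strand: complement AACCAAATTTCCGCTTCTATTGACAGCATGCTATGCTCTAC, then reverse.
(b) mRNA matches the coding strand with T→U.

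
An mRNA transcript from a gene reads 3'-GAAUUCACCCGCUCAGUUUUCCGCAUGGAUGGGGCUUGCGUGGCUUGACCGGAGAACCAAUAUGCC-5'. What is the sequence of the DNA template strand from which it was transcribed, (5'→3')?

Written 5'→3' the mRNA is CCGUAUAACCAAGAGGCCAGUUCGGUGCGUUCGGGGUAGGUACGCCUUUUGACUCGCCCACUUAAG, so the coding DNA strand is CCGTATAACCAAGAGGCCAGTTCGGTGCGTTCGGGGTAGGTACGCCTTTTGACTCGCCCACTTAAG. The template is its reverse complement.

5'-CTTAAGTGGGCGAGTCAAAAGGCGTACCTACCCCGAACGCACCGAACTGGCCTCTTGGTTATACGG-3'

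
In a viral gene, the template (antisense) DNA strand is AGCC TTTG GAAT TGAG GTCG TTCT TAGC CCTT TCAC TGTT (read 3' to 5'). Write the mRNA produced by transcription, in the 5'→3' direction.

5′-UCGGAAACCUUAACUCCAGCAAGAAUCGGGAAAGUGACAA-3′

Reading the template 3'→5' as shown, RNA polymerase pairs each base (A→U, T→A, G↔C) to build mRNA 5'→3' directly.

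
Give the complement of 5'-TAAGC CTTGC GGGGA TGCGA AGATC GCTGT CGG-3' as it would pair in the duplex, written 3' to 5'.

3'-ATTCGGAACGCCCCTACGCTTCTAGCGACAGCC-5'

Base-pairing A↔T, G↔C gives the complement. The complementary strand is antiparallel, so paired with a 5'→3' strand it runs 3'→5'.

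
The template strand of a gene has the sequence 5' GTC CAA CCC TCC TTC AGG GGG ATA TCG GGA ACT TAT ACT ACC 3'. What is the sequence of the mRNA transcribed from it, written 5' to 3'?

5′-GGUAGUAUAAGUUCCCGAUAUCCCCCUGAAGGAGGGUUGGAC-3′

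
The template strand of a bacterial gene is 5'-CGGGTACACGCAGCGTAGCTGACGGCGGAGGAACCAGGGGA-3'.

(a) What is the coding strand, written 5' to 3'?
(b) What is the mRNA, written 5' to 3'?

(a) 5'-TCCCCTGGTTCCTCCGCCGTCAGCTACGCTGCGTGTACCCG-3'
(b) 5'-UCCCCUGGUUCCUCCGCCGUCAGCUACGCUGCGUGUACCCG-3'

(a) The coding strand is the reverse complement of the template: complement GCCCATGTGCGTCGCATCGACTGCCGCCTCCTTGGTCCCCT, then reverse.
(b) mRNA has the coding-strand sequence with T→U.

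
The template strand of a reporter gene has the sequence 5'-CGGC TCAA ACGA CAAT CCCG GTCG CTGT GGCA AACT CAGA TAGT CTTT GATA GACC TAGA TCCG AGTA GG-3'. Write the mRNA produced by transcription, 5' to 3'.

5′-CCUACUCGGAUCUAGGUCUAUCAAAGACUAUCUGAGUUUGCCACAGCGACCGGGAUUGUCGUUUGAGCCG-3′

The mRNA has the sequence of the coding strand (reverse complement of the template) with T→U. Reverse complement of CGGCTCAAACGACAATCCCGGTCGCTGTGGCAAACTCAGATAGTCTTTGATAGACCTAGATCCGAGTAGG is CCTACTCGGATCTAGGTCTATCAAAGACTATCTGAGTTTGCCACAGCGACCGGGATTGTCGTTTGAGCCG; then T→U.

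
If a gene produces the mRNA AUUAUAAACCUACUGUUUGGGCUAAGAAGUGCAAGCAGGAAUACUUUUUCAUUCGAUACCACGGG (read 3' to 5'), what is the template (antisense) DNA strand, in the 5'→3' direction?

5'-TAATATTTGGATGACAAACCCGATTCTTCACGTTCGTCCTTATGAAAAAGTAAGCTATGGTGCCC-3'

Written 5'→3' the mRNA is GGGCACCAUAGCUUACUUUUUCAUAAGGACGAACGUGAAGAAUCGGGUUUGUCAUCCAAAUAUUA, so the coding DNA strand is GGGCACCATAGCTTACTTTTTCATAAGGACGAACGTGAAGAATCGGGTTTGTCATCCAAATATTA. The template is its reverse complement.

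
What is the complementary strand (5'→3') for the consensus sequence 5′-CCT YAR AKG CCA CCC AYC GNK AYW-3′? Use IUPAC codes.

5'-WRTMNCGRTGGGTGGCMTYTRAGG-3'

Standard pairs A↔T, G↔C; ambiguity codes pair R↔Y, K↔M, W↔W, N↔N. Complement (GGARTYTMCGGTGGGTRGCNMTRW), then reverse for 5'→3'.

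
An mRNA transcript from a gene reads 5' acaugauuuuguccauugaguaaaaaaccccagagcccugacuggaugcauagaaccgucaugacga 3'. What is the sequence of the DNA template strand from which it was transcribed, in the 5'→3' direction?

5'-TCGTCATGACGGTTCTATGCATCCAGTCAGGGCTCTGGGGTTTTTTACTCAATGGACAAAATCATGT-3'

Replace U with T to get the coding DNA strand: ACATGATTTTGTCCATTGAGTAAAAAACCCCAGAGCCCTGACTGGATGCATAGAACCGTCATGACGA. The template strand is its reverse complement (complement TGTACTAAAACAGGTAACTCATTTTTTGGGGTCTCGGGACTGACCTACGTATCTTGGCAGTACTGCT, then reverse).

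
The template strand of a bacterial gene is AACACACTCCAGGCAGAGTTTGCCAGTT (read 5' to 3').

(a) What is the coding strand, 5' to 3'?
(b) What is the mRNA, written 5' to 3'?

(a) 5'-AACTGGCAAACTCTGCCTGGAGTGTGTT-3'
(b) 5′-AACUGGCAAACUCUGCCUGGAGUGUGUU-3′

(a) The coding strand is the reverse complement of the template: complement TTGTGTGAGGTCCGTCTCAAACGGTCAA, then reverse.
(b) mRNA has the coding-strand sequence with T→U.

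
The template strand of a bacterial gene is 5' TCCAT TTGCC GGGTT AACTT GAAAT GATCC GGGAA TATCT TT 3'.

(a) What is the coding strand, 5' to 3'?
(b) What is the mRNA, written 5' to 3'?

(a) The coding strand is the reverse complement of the template: complement AGGTAAACGGCCCAATTGAACTTTACTAGGCCCTTATAGAAA, then reverse.
(b) mRNA has the coding-strand sequence with T→U.

(a) 5′-AAAGATATTCCCGGATCATTTCAAGTTAACCCGGCAAATGGA-3′
(b) 5'-AAAGAUAUUCCCGGAUCAUUUCAAGUUAACCCGGCAAAUGGA-3'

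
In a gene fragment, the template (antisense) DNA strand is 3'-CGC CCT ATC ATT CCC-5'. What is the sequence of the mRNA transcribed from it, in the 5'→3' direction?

5′-GCGGGAUAGUAAGGG-3′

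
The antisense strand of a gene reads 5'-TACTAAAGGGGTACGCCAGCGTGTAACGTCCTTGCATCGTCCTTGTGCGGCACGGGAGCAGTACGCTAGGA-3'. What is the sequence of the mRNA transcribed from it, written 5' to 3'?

5′-UCCUAGCGUACUGCUCCCGUGCCGCACAAGGACGAUGCAAGGACGUUACACGCUGGCGUACCCCUUUAGUA-3′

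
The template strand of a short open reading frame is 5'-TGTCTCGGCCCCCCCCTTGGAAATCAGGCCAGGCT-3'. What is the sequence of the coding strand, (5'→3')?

The coding strand is complementary and antiparallel to the template: take the complement (A↔T, G↔C) and reverse.

5'-AGCCTGGCCTGATTTCCAAGGGGGGGGCCGAGACA-3'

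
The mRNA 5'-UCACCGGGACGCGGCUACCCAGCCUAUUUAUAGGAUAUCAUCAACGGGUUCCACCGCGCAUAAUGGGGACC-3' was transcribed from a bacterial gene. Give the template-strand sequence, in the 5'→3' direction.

Replace U with T to get the coding DNA strand: TCACCGGGACGCGGCTACCCAGCCTATTTATAGGATATCATCAACGGGTTCCACCGCGCATAATGGGGACC. The template strand is its reverse complement (complement AGTGGCCCTGCGCCGATGGGTCGGATAAATATCCTATAGTAGTTGCCCAAGGTGGCGCGTATTACCCCTGG, then reverse).

5′-GGTCCCCATTATGCGCGGTGGAACCCGTTGATGATATCCTATAAATAGGCTGGGTAGCCGCGTCCCGGTGA-3′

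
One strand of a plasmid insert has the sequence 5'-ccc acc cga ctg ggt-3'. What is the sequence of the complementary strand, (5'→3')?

5'-ACCCAGTCGGGTGGG-3'

Pairing A↔T and G↔C gives GGGTGGGCTGACCCA, running 3'→5'. Reverse for the 5'→3' convention.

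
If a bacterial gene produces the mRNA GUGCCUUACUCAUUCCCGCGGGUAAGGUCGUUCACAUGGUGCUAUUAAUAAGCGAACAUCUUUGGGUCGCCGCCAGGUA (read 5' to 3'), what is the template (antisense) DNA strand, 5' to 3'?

Replace U with T to get the coding DNA strand: GTGCCTTACTCATTCCCGCGGGTAAGGTCGTTCACATGGTGCTATTAATAAGCGAACATCTTTGGGTCGCCGCCAGGTA. The template strand is its reverse complement (complement CACGGAATGAGTAAGGGCGCCCATTCCAGCAAGTGTACCACGATAATTATTCGCTTGTAGAAACCCAGCGGCGGTCCAT, then reverse).

5'-TACCTGGCGGCGACCCAAAGATGTTCGCTTATTAATAGCACCATGTGAACGACCTTACCCGCGGGAATGAGTAAGGCAC-3'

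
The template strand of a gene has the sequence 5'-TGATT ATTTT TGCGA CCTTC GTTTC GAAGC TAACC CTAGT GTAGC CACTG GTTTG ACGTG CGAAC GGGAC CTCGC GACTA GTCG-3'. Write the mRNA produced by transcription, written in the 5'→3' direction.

The mRNA has the sequence of the coding strand (reverse complement of the template) with T→U. Reverse complement of TGATTATTTTTGCGACCTTCGTTTCGAAGCTAACCCTAGTGTAGCCACTGGTTTGACGTGCGAACGGGACCTCGCGACTAGTCG is CGACTAGTCGCGAGGTCCCGTTCGCACGTCAAACCAGTGGCTACACTAGGGTTAGCTTCGAAACGAAGGTCGCAAAAATAATCA; then T→U.

5′-CGACUAGUCGCGAGGUCCCGUUCGCACGUCAAACCAGUGGCUACACUAGGGUUAGCUUCGAAACGAAGGUCGCAAAAAUAAUCA-3′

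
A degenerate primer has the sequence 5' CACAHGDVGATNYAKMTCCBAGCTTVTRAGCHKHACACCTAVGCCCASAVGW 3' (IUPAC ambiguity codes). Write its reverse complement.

Standard pairs A↔T, G↔C; ambiguity codes pair R↔Y, M↔K, W↔W, S↔S, B↔V, D↔H, N↔N. Complement (GTGTDCHBCTANRTMKAGGVTCGAABAYTCGDMDTGTGGATBCGGGTSTBCW), then reverse for 5'→3'.

5'-WCBTSTGGGCBTAGGTGTDMDGCTYABAAGCTVGGAKMTRNATCBHCDTGTG-3'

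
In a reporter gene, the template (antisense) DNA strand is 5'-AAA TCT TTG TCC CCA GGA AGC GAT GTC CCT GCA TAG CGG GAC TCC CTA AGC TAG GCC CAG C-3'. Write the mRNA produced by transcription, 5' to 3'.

5'-GCUGGGCCUAGCUUAGGGAGUCCCGCUAUGCAGGGACAUCGCUUCCUGGGGACAAAGAUUU-3'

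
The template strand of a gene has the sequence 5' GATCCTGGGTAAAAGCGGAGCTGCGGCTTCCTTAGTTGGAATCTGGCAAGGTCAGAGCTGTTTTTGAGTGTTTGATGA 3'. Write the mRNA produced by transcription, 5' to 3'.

5′-UCAUCAAACACUCAAAAACAGCUCUGACCUUGCCAGAUUCCAACUAAGGAAGCCGCAGCUCCGCUUUUACCCAGGAUC-3′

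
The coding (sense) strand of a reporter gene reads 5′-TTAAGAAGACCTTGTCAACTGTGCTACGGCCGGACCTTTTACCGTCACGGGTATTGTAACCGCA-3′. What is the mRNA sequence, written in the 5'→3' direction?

5'-UUAAGAAGACCUUGUCAACUGUGCUACGGCCGGACCUUUUACCGUCACGGGUAUUGUAACCGCA-3'

The mRNA is synthesized from the template strand, so it matches the coding strand with T replaced by U.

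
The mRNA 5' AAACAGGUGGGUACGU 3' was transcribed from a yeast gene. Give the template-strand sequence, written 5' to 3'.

5'-ACGTACCCACCTGTTT-3'

Replace U with T to get the coding DNA strand: AAACAGGTGGGTACGT. The template strand is its reverse complement (complement TTTGTCCACCCATGCA, then reverse).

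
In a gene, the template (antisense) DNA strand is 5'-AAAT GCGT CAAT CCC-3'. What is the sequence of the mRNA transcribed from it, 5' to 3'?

5'-GGGAUUGACGCAUUU-3'

The mRNA has the sequence of the coding strand (reverse complement of the template) with T→U. Reverse complement of AAATGCGTCAATCCC is GGGATTGACGCATTT; then T→U.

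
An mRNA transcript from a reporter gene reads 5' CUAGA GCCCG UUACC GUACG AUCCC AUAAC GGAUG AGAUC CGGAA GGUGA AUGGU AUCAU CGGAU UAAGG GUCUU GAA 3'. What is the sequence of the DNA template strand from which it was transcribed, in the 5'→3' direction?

5′-TTCAAGACCCTTAATCCGATGATACCATTCACCTTCCGGATCTCATCCGTTATGGGATCGTACGGTAACGGGCTCTAG-3′

Replace U with T to get the coding DNA strand: CTAGAGCCCGTTACCGTACGATCCCATAACGGATGAGATCCGGAAGGTGAATGGTATCATCGGATTAAGGGTCTTGAA. The template strand is its reverse complement (complement GATCTCGGGCAATGGCATGCTAGGGTATTGCCTACTCTAGGCCTTCCACTTACCATAGTAGCCTAATTCCCAGAACTT, then reverse).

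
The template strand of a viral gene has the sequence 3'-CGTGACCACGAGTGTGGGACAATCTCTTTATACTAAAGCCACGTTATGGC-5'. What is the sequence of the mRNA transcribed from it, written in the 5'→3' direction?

5′-GCACUGGUGCUCACACCCUGUUAGAGAAAUAUGAUUUCGGUGCAAUACCG-3′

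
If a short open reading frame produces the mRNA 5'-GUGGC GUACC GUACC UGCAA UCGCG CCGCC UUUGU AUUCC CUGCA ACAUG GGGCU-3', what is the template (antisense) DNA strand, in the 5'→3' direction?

Replace U with T to get the coding DNA strand: GTGGCGTACCGTACCTGCAATCGCGCCGCCTTTGTATTCCCTGCAACATGGGGCT. The template strand is its reverse complement (complement CACCGCATGGCATGGACGTTAGCGCGGCGGAAACATAAGGGACGTTGTACCCCGA, then reverse).

5'-AGCCCCATGTTGCAGGGAATACAAAGGCGGCGCGATTGCAGGTACGGTACGCCAC-3'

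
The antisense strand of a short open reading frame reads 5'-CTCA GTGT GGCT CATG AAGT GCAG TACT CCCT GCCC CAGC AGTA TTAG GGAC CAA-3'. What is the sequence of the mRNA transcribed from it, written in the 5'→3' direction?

5'-UUGGUCCCUAAUACUGCUGGGGCAGGGAGUACUGCACUUCAUGAGCCACACUGAG-3'

RNA polymerase reads the template 3'→5' and synthesizes mRNA 5'→3' by base-pairing (A→U, T→A, G↔C). The complement of the template is GAGTCACACCGAGTACTTCACGTCATGAGGGACGGGGTCGTCATAATCCCTGGTT; antiparallel, so 5'→3' the coding strand is TTGGTCCCTAATACTGCTGGGGCAGGGAGTACTGCACTTCATGAGCCACACTGAG. Replace T with U for the mRNA.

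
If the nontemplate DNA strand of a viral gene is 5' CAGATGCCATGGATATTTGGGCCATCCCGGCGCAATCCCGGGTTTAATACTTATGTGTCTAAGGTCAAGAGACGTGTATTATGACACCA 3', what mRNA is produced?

5'-CAGAUGCCAUGGAUAUUUGGGCCAUCCCGGCGCAAUCCCGGGUUUAAUACUUAUGUGUCUAAGGUCAAGAGACGUGUAUUAUGACACCA-3'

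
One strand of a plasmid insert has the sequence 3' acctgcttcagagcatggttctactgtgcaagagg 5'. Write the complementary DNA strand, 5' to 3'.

5′-TGGACGAAGTCTCGTACCAAGATGACACGTTCTCC-3′

The strand is given 3'→5', so its complement runs 5'→3' in the same left-to-right order: pair each base A↔T, G↔C.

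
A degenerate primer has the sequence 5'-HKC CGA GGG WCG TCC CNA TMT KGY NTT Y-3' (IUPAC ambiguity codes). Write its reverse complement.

Standard pairs A↔T, G↔C; ambiguity codes pair Y↔R, M↔K, W↔W, H↔D, N↔N. Complement (DMGGCTCCCWGCAGGGNTAKAMCRNAAR), then reverse for 5'→3'.

5'-RAANRCMAKATNGGGACGWCCCTCGGMD-3'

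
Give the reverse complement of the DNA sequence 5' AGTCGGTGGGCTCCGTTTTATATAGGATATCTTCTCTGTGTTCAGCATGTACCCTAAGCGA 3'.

5'-TCGCTTAGGGTACATGCTGAACACAGAGAAGATATCCTATATAAAACGGAGCCCACCGACT-3'

Complement each base (A↔T, G↔C): TCAGCCACCCGAGGCAAAATATATCCTATAGAAGAGACACAAGTCGTACATGGGATTCGCT. Then reverse.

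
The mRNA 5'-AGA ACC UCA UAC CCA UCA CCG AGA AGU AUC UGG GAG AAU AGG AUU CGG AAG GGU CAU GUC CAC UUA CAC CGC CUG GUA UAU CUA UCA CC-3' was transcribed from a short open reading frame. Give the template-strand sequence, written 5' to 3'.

5'-GGTGATAGATATACCAGGCGGTGTAAGTGGACATGACCCTTCCGAATCCTATTCTCCCAGATACTTCTCGGTGATGGGTATGAGGTTCT-3'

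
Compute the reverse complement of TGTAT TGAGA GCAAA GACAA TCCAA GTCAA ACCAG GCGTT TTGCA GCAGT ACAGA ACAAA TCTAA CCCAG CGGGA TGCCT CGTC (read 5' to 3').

5'-GACGAGGCATCCCGCTGGGTTAGATTTGTTCTGTACTGCTGCAAAACGCCTGGTTTGACTTGGATTGTCTTTGCTCTCAATACA-3'

Reading the sequence 3'→5' and pairing each base (A↔T, G↔C) gives the reverse complement directly.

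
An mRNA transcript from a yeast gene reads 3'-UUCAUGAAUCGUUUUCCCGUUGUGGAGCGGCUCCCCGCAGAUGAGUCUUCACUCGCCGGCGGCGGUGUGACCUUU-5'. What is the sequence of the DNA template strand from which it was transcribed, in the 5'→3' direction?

5'-AAGTACTTAGCAAAAGGGCAACACCTCGCCGAGGGGCGTCTACTCAGAAGTGAGCGGCCGCCGCCACACTGGAAA-3'

Written 5'→3' the mRNA is UUUCCAGUGUGGCGGCGGCCGCUCACUUCUGAGUAGACGCCCCUCGGCGAGGUGUUGCCCUUUUGCUAAGUACUU, so the coding DNA strand is TTTCCAGTGTGGCGGCGGCCGCTCACTTCTGAGTAGACGCCCCTCGGCGAGGTGTTGCCCTTTTGCTAAGTACTT. The template is its reverse complement.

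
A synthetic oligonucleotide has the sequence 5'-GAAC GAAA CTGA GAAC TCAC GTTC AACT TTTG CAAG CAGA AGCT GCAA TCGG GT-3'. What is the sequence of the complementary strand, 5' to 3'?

5'-ACCCGATTGCAGCTTCTGCTTGCAAAAGTTGAACGTGAGTTCTCAGTTTCGTTC-3'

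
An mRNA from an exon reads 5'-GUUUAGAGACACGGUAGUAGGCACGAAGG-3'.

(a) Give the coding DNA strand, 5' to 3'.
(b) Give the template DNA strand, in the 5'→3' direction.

(a) The coding strand matches the mRNA with U→T.
(b) The template strand is the reverse complement of the coding strand.

(a) 5'-GTTTAGAGACACGGTAGTAGGCACGAAGG-3'
(b) 5'-CCTTCGTGCCTACTACCGTGTCTCTAAAC-3'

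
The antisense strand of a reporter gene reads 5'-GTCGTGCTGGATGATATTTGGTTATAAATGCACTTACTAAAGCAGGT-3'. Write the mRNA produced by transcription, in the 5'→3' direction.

The mRNA has the sequence of the coding strand (reverse complement of the template) with T→U. Reverse complement of GTCGTGCTGGATGATATTTGGTTATAAATGCACTTACTAAAGCAGGT is ACCTGCTTTAGTAAGTGCATTTATAACCAAATATCATCCAGCACGAC; then T→U.

5′-ACCUGCUUUAGUAAGUGCAUUUAUAACCAAAUAUCAUCCAGCACGAC-3′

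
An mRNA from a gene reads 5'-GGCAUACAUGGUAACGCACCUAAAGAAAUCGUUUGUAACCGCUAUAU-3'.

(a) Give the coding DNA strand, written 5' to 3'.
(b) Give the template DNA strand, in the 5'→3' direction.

(a) 5'-GGCATACATGGTAACGCACCTAAAGAAATCGTTTGTAACCGCTATAT-3'
(b) 5′-ATATAGCGGTTACAAACGATTTCTTTAGGTGCGTTACCATGTATGCC-3′

(a) The coding strand matches the mRNA with U→T.
(b) The template strand is the reverse complement of the coding strand.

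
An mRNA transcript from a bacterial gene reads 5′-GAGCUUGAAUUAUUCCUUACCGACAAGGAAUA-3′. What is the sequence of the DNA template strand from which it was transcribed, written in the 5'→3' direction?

5′-TATTCCTTGTCGGTAAGGAATAATTCAAGCTC-3′

Replace U with T to get the coding DNA strand: GAGCTTGAATTATTCCTTACCGACAAGGAATA. The template strand is its reverse complement (complement CTCGAACTTAATAAGGAATGGCTGTTCCTTAT, then reverse).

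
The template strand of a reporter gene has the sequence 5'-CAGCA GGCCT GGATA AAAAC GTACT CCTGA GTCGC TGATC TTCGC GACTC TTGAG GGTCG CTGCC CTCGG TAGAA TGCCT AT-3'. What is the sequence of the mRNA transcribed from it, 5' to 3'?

RNA polymerase reads the template 3'→5' and synthesizes mRNA 5'→3' by base-pairing (A→U, T→A, G↔C). The complement of the template is GTCGTCCGGACCTATTTTTGCATGAGGACTCAGCGACTAGAAGCGCTGAGAACTCCCAGCGACGGGAGCCATCTTACGGATA; antiparallel, so 5'→3' the coding strand is ATAGGCATTCTACCGAGGGCAGCGACCCTCAAGAGTCGCGAAGATCAGCGACTCAGGAGTACGTTTTTATCCAGGCCTGCTG. Replace T with U for the mRNA.

5'-AUAGGCAUUCUACCGAGGGCAGCGACCCUCAAGAGUCGCGAAGAUCAGCGACUCAGGAGUACGUUUUUAUCCAGGCCUGCUG-3'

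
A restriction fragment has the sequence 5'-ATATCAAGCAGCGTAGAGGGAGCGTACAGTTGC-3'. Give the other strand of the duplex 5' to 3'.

5'-GCAACTGTACGCTCCCTCTACGCTGCTTGATAT-3'

The complement of ATATCAAGCAGCGTAGAGGGAGCGTACAGTTGC is TATAGTTCGTCGCATCTCCCTCGCATGTCAACG (A↔T, G↔C). DNA strands are antiparallel, so the complementary strand runs 3'→5'; reversing gives the 5'→3' form.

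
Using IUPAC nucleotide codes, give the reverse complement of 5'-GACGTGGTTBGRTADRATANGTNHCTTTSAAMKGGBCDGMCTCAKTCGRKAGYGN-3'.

5'-NCRCTMYCGAMTGAGKCHGVCCMKTTSAAAGDNACNTATYHTAYCVAACCACGTC-3'

Standard pairs A↔T, G↔C; ambiguity codes pair R↔Y, M↔K, S↔S, B↔V, D↔H, N↔N. Complement (CTGCACCAAVCYATHYTATNCANDGAAASTTKMCCVGHCKGAGTMAGCYMTCRCN), then reverse for 5'→3'.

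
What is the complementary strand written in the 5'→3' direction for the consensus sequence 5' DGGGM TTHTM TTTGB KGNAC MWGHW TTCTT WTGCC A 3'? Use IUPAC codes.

5′-TGGCAWAAGAAWDCWKGTNCMVCAAAKADAAKCCCH-3′

Standard pairs A↔T, G↔C; ambiguity codes pair M↔K, W↔W, B↔V, D↔H, N↔N. Complement (HCCCKAADAKAAACVMCNTGKWCDWAAGAAWACGGT), then reverse for 5'→3'.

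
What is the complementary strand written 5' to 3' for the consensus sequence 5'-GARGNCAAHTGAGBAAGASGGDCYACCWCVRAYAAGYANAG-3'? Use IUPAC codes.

Standard pairs A↔T, G↔C; ambiguity codes pair R↔Y, W↔W, S↔S, B↔V, D↔H, N↔N. Complement (CTYCNGTTDACTCVTTCTSCCHGRTGGWGBYTRTTCRTNTC), then reverse for 5'→3'.

5'-CTNTRCTTRTYBGWGGTRGHCCSTCTTVCTCADTTGNCYTC-3'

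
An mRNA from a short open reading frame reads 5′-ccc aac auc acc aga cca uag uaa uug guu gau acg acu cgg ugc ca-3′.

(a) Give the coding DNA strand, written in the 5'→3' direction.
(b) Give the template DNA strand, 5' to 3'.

(a) The coding strand matches the mRNA with U→T.
(b) The template strand is the reverse complement of the coding strand.

(a) 5'-CCCAACATCACCAGACCATAGTAATTGGTTGATACGACTCGGTGCCA-3'
(b) 5'-TGGCACCGAGTCGTATCAACCAATTACTATGGTCTGGTGATGTTGGG-3'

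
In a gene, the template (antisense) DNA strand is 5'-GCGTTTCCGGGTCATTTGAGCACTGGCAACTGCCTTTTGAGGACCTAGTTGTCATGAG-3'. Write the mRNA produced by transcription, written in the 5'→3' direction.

5'-CUCAUGACAACUAGGUCCUCAAAAGGCAGUUGCCAGUGCUCAAAUGACCCGGAAACGC-3'

The mRNA has the sequence of the coding strand (reverse complement of the template) with T→U. Reverse complement of GCGTTTCCGGGTCATTTGAGCACTGGCAACTGCCTTTTGAGGACCTAGTTGTCATGAG is CTCATGACAACTAGGTCCTCAAAAGGCAGTTGCCAGTGCTCAAATGACCCGGAAACGC; then T→U.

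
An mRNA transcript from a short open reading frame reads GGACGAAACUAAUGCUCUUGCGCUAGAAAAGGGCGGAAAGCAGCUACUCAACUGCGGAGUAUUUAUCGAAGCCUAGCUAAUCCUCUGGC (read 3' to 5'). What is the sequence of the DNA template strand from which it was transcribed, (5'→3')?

Written 5'→3' the mRNA is CGGUCUCCUAAUCGAUCCGAAGCUAUUUAUGAGGCGUCAACUCAUCGACGAAAGGCGGGAAAAGAUCGCGUUCUCGUAAUCAAAGCAGG, so the coding DNA strand is CGGTCTCCTAATCGATCCGAAGCTATTTATGAGGCGTCAACTCATCGACGAAAGGCGGGAAAAGATCGCGTTCTCGTAATCAAAGCAGG. The template is its reverse complement.

5'-CCTGCTTTGATTACGAGAACGCGATCTTTTCCCGCCTTTCGTCGATGAGTTGACGCCTCATAAATAGCTTCGGATCGATTAGGAGACCG-3'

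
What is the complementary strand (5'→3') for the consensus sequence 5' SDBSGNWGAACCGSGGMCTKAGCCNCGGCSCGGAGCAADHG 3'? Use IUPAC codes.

Standard pairs A↔T, G↔C; ambiguity codes pair M↔K, W↔W, S↔S, B↔V, D↔H, N↔N. Complement (SHVSCNWCTTGGCSCCKGAMTCGGNGCCGSGCCTCGTTHDC), then reverse for 5'→3'.

5'-CDHTTGCTCCGSGCCGNGGCTMAGKCCSCGGTTCWNCSVHS-3'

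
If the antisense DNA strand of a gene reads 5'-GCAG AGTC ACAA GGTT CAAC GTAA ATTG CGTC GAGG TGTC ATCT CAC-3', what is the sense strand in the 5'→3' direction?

5'-GTGAGATGACACCTCGACGCAATTTACGTTGAACCTTGTGACTCTGC-3'

The coding strand is complementary and antiparallel to the template: take the complement (A↔T, G↔C) and reverse.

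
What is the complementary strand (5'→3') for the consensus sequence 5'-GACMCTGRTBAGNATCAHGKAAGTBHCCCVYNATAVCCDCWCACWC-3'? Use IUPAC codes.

Standard pairs A↔T, G↔C; ambiguity codes pair R↔Y, M↔K, W↔W, B↔V, D↔H, N↔N. Complement (CTGKGACYAVTCNTAGTDCMTTCAVDGGGBRNTATBGGHGWGTGWG), then reverse for 5'→3'.

5'-GWGTGWGHGGBTATNRBGGGDVACTTMCDTGATNCTVAYCAGKGTC-3'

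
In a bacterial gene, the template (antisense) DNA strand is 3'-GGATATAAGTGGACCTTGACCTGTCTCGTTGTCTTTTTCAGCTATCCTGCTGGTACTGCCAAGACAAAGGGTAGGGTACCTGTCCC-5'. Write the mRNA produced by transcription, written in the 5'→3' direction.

Reading the template 3'→5' as shown, RNA polymerase pairs each base (A→U, T→A, G↔C) to build mRNA 5'→3' directly.

5'-CCUAUAUUCACCUGGAACUGGACAGAGCAACAGAAAAAGUCGAUAGGACGACCAUGACGGUUCUGUUUCCCAUCCCAUGGACAGGG-3'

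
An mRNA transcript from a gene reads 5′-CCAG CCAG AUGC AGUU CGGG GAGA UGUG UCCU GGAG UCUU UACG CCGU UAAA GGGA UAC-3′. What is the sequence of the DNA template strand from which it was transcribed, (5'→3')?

Replace U with T to get the coding DNA strand: CCAGCCAGATGCAGTTCGGGGAGATGTGTCCTGGAGTCTTTACGCCGTTAAAGGGATAC. The template strand is its reverse complement (complement GGTCGGTCTACGTCAAGCCCCTCTACACAGGACCTCAGAAATGCGGCAATTTCCCTATG, then reverse).

5'-GTATCCCTTTAACGGCGTAAAGACTCCAGGACACATCTCCCCGAACTGCATCTGGCTGG-3'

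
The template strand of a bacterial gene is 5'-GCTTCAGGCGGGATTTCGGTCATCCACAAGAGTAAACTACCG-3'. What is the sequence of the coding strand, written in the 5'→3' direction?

The coding strand is complementary and antiparallel to the template: take the complement (A↔T, G↔C) and reverse.

5'-CGGTAGTTTACTCTTGTGGATGACCGAAATCCCGCCTGAAGC-3'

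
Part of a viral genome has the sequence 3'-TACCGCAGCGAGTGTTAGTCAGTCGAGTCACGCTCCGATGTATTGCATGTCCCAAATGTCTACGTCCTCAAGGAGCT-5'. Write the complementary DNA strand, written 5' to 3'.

The strand is given 3'→5', so its complement runs 5'→3' in the same left-to-right order: pair each base A↔T, G↔C.

5'-ATGGCGTCGCTCACAATCAGTCAGCTCAGTGCGAGGCTACATAACGTACAGGGTTTACAGATGCAGGAGTTCCTCGA-3'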